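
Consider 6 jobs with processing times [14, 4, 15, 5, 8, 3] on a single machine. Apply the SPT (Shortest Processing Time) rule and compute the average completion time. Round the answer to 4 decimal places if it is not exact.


Sort jobs by processing time (SPT order): [3, 4, 5, 8, 14, 15]
Compute completion times sequentially:
  Job 1: processing = 3, completes at 3
  Job 2: processing = 4, completes at 7
  Job 3: processing = 5, completes at 12
  Job 4: processing = 8, completes at 20
  Job 5: processing = 14, completes at 34
  Job 6: processing = 15, completes at 49
Sum of completion times = 125
Average completion time = 125/6 = 20.8333

20.8333


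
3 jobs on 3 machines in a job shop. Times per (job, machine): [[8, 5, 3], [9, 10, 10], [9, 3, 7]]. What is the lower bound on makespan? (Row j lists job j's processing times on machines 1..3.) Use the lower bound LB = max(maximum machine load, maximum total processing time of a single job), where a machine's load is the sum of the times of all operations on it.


Machine loads:
  Machine 1: 8 + 9 + 9 = 26
  Machine 2: 5 + 10 + 3 = 18
  Machine 3: 3 + 10 + 7 = 20
Max machine load = 26
Job totals:
  Job 1: 16
  Job 2: 29
  Job 3: 19
Max job total = 29
Lower bound = max(26, 29) = 29

29


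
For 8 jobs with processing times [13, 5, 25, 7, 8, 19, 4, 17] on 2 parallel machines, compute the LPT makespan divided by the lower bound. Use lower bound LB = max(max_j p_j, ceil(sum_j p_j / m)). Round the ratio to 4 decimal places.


LPT order: [25, 19, 17, 13, 8, 7, 5, 4]
Machine loads after assignment: [49, 49]
LPT makespan = 49
Lower bound = max(max_job, ceil(total/2)) = max(25, 49) = 49
Ratio = 49 / 49 = 1.0

1.0


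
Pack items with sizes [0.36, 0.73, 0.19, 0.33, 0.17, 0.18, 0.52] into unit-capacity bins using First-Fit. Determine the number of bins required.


Place items sequentially using First-Fit:
  Item 0.36 -> new Bin 1
  Item 0.73 -> new Bin 2
  Item 0.19 -> Bin 1 (now 0.55)
  Item 0.33 -> Bin 1 (now 0.88)
  Item 0.17 -> Bin 2 (now 0.9)
  Item 0.18 -> new Bin 3
  Item 0.52 -> Bin 3 (now 0.7)
Total bins used = 3

3


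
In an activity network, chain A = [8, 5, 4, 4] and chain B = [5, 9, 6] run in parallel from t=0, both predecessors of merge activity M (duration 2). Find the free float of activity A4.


ES(A4) = sum of predecessors on chain A = 17
EF(A4) = ES + duration = 17 + 4 = 21
Successor of A4 is M. ES(M) = max(sum(A), sum(B)) = max(21, 20) = 21
Free float = ES(successor) - EF(current) = 21 - 21 = 0

0


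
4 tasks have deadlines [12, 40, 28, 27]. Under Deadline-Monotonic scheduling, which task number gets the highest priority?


Sort tasks by relative deadline (ascending):
  Task 1: deadline = 12
  Task 4: deadline = 27
  Task 3: deadline = 28
  Task 2: deadline = 40
Priority order (highest first): [1, 4, 3, 2]
Highest priority task = 1

1


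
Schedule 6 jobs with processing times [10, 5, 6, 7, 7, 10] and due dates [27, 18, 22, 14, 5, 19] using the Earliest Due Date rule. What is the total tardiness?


Sort by due date (EDD order): [(7, 5), (7, 14), (5, 18), (10, 19), (6, 22), (10, 27)]
Compute completion times and tardiness:
  Job 1: p=7, d=5, C=7, tardiness=max(0,7-5)=2
  Job 2: p=7, d=14, C=14, tardiness=max(0,14-14)=0
  Job 3: p=5, d=18, C=19, tardiness=max(0,19-18)=1
  Job 4: p=10, d=19, C=29, tardiness=max(0,29-19)=10
  Job 5: p=6, d=22, C=35, tardiness=max(0,35-22)=13
  Job 6: p=10, d=27, C=45, tardiness=max(0,45-27)=18
Total tardiness = 44

44


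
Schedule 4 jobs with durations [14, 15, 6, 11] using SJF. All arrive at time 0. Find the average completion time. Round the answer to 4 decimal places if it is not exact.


SJF order (ascending): [6, 11, 14, 15]
Completion times:
  Job 1: burst=6, C=6
  Job 2: burst=11, C=17
  Job 3: burst=14, C=31
  Job 4: burst=15, C=46
Average completion = 100/4 = 25.0

25.0


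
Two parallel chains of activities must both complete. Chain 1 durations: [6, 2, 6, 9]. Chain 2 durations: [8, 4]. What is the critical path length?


Path A total = 6 + 2 + 6 + 9 = 23
Path B total = 8 + 4 = 12
Critical path = longest path = max(23, 12) = 23

23


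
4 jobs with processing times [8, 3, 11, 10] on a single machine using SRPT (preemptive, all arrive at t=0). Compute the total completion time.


Since all jobs arrive at t=0, SRPT equals SPT ordering.
SPT order: [3, 8, 10, 11]
Completion times:
  Job 1: p=3, C=3
  Job 2: p=8, C=11
  Job 3: p=10, C=21
  Job 4: p=11, C=32
Total completion time = 3 + 11 + 21 + 32 = 67

67


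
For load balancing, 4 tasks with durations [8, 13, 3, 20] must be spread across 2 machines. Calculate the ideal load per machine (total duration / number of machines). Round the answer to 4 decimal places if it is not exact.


Total processing time = 8 + 13 + 3 + 20 = 44
Number of machines = 2
Ideal balanced load = 44 / 2 = 22.0

22.0


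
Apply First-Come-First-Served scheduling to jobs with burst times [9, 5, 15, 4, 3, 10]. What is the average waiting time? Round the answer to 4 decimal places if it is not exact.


FCFS order (as given): [9, 5, 15, 4, 3, 10]
Waiting times:
  Job 1: wait = 0
  Job 2: wait = 9
  Job 3: wait = 14
  Job 4: wait = 29
  Job 5: wait = 33
  Job 6: wait = 36
Sum of waiting times = 121
Average waiting time = 121/6 = 20.1667

20.1667


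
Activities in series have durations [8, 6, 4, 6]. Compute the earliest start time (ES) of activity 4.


Activity 4 starts after activities 1 through 3 complete.
Predecessor durations: [8, 6, 4]
ES = 8 + 6 + 4 = 18

18


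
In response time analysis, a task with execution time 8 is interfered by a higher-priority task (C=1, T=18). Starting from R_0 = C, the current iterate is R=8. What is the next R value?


R_next = C + ceil(R_prev / T_hp) * C_hp
ceil(8 / 18) = ceil(0.4444) = 1
Interference = 1 * 1 = 1
R_next = 8 + 1 = 9

9


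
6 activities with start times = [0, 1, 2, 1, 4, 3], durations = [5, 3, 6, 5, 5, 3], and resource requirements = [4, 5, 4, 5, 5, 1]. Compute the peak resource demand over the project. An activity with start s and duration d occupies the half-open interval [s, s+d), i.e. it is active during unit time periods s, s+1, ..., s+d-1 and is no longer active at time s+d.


Each activity i is active on [start_i, start_i + duration_i).
Compute total resource usage per time slot:
  t=0: active resources = [4], total = 4
  t=1: active resources = [4, 5, 5], total = 14
  t=2: active resources = [4, 5, 4, 5], total = 18
  t=3: active resources = [4, 5, 4, 5, 1], total = 19
  t=4: active resources = [4, 4, 5, 5, 1], total = 19
  t=5: active resources = [4, 5, 5, 1], total = 15
  t=6: active resources = [4, 5], total = 9
  t=7: active resources = [4, 5], total = 9
  t=8: active resources = [5], total = 5
Peak resource demand = 19

19


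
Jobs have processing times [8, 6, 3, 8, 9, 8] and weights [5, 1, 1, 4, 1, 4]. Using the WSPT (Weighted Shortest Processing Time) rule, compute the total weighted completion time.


Compute p/w ratios and sort ascending (WSPT): [(8, 5), (8, 4), (8, 4), (3, 1), (6, 1), (9, 1)]
Compute weighted completion times:
  Job (p=8,w=5): C=8, w*C=5*8=40
  Job (p=8,w=4): C=16, w*C=4*16=64
  Job (p=8,w=4): C=24, w*C=4*24=96
  Job (p=3,w=1): C=27, w*C=1*27=27
  Job (p=6,w=1): C=33, w*C=1*33=33
  Job (p=9,w=1): C=42, w*C=1*42=42
Total weighted completion time = 302

302


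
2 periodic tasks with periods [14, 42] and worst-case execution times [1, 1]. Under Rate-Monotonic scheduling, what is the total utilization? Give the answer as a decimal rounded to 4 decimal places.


Compute individual utilizations (exact fractions):
  Task 1: C/T = 1/14 (approx. 0.0714)
  Task 2: C/T = 1/42 (approx. 0.0238)
Total utilization U = 1/14 + 1/42 = 2/21
Rounded to 4 decimal places: U = 0.0952
RM (Liu & Layland) bound for 2 tasks = 0.828427; compare with U = 2/21 (approx. 0.095238)
U <= bound, so schedulable by RM sufficient condition.

0.0952


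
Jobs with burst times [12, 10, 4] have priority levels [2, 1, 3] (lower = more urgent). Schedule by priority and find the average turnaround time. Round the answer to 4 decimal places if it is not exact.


Sort by priority (ascending = highest first):
Order: [(1, 10), (2, 12), (3, 4)]
Completion times:
  Priority 1, burst=10, C=10
  Priority 2, burst=12, C=22
  Priority 3, burst=4, C=26
Average turnaround = 58/3 = 19.3333

19.3333


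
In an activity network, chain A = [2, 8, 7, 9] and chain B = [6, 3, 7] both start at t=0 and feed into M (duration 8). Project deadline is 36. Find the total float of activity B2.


Forward pass: ES(B2) = sum of predecessors on chain B = 6
EF = ES + duration = 6 + 3 = 9
Backward pass: LF(M) = deadline = 36; LS(M) = 36 - 8 = 28
LF(B2) = LS(M) - sum(successors on chain B) = 28 - 7 = 21
LS = LF - duration = 21 - 3 = 18
Total float = LS - ES = 18 - 6 = 12

12


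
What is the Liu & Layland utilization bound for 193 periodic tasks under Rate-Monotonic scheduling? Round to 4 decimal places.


Compute 2^(1/193) = 1.0035978931
Subtract 1: 1.0035978931 - 1 = 0.0035978931
Multiply by n: 193 * 0.0035978931 = 0.6943933683
Round to 4 dp: 0.6944

0.6944


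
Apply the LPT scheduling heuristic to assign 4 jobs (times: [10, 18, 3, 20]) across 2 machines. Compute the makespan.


Sort jobs in decreasing order (LPT): [20, 18, 10, 3]
Assign each job to the least loaded machine:
  Machine 1: jobs [20, 3], load = 23
  Machine 2: jobs [18, 10], load = 28
Makespan = max load = 28

28


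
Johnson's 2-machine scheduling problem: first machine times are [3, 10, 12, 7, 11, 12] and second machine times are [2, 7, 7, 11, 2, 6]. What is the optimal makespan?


Apply Johnson's rule:
  Group 1 (a <= b): [(4, 7, 11)]
  Group 2 (a > b): [(2, 10, 7), (3, 12, 7), (6, 12, 6), (1, 3, 2), (5, 11, 2)]
Optimal job order: [4, 2, 3, 6, 1, 5]
Schedule:
  Job 4: M1 done at 7, M2 done at 18
  Job 2: M1 done at 17, M2 done at 25
  Job 3: M1 done at 29, M2 done at 36
  Job 6: M1 done at 41, M2 done at 47
  Job 1: M1 done at 44, M2 done at 49
  Job 5: M1 done at 55, M2 done at 57
Makespan = 57

57


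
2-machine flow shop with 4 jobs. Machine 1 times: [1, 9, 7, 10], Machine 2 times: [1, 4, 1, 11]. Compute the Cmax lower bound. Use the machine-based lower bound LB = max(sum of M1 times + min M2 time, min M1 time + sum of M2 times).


LB1 = sum(M1 times) + min(M2 times) = 27 + 1 = 28
LB2 = min(M1 times) + sum(M2 times) = 1 + 17 = 18
Lower bound = max(LB1, LB2) = max(28, 18) = 28

28


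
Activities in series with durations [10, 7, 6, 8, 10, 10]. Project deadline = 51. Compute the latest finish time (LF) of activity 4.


LF(activity 4) = deadline - sum of successor durations
Successors: activities 5 through 6 with durations [10, 10]
Sum of successor durations = 20
LF = 51 - 20 = 31

31


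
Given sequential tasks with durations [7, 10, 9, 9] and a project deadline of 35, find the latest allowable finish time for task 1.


LF(activity 1) = deadline - sum of successor durations
Successors: activities 2 through 4 with durations [10, 9, 9]
Sum of successor durations = 28
LF = 35 - 28 = 7

7


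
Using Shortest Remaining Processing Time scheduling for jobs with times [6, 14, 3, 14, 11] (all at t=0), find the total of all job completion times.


Since all jobs arrive at t=0, SRPT equals SPT ordering.
SPT order: [3, 6, 11, 14, 14]
Completion times:
  Job 1: p=3, C=3
  Job 2: p=6, C=9
  Job 3: p=11, C=20
  Job 4: p=14, C=34
  Job 5: p=14, C=48
Total completion time = 3 + 9 + 20 + 34 + 48 = 114

114


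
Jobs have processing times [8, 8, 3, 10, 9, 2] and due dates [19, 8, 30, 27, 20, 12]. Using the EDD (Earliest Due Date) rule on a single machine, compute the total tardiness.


Sort by due date (EDD order): [(8, 8), (2, 12), (8, 19), (9, 20), (10, 27), (3, 30)]
Compute completion times and tardiness:
  Job 1: p=8, d=8, C=8, tardiness=max(0,8-8)=0
  Job 2: p=2, d=12, C=10, tardiness=max(0,10-12)=0
  Job 3: p=8, d=19, C=18, tardiness=max(0,18-19)=0
  Job 4: p=9, d=20, C=27, tardiness=max(0,27-20)=7
  Job 5: p=10, d=27, C=37, tardiness=max(0,37-27)=10
  Job 6: p=3, d=30, C=40, tardiness=max(0,40-30)=10
Total tardiness = 27

27


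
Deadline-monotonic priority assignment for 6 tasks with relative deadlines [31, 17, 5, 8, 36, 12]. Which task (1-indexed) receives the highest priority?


Sort tasks by relative deadline (ascending):
  Task 3: deadline = 5
  Task 4: deadline = 8
  Task 6: deadline = 12
  Task 2: deadline = 17
  Task 1: deadline = 31
  Task 5: deadline = 36
Priority order (highest first): [3, 4, 6, 2, 1, 5]
Highest priority task = 3

3


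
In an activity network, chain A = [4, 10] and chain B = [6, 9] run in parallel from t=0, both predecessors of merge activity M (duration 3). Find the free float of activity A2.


ES(A2) = sum of predecessors on chain A = 4
EF(A2) = ES + duration = 4 + 10 = 14
Successor of A2 is M. ES(M) = max(sum(A), sum(B)) = max(14, 15) = 15
Free float = ES(successor) - EF(current) = 15 - 14 = 1

1


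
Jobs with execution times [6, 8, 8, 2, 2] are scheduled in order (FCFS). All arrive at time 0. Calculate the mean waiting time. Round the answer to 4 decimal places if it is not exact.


FCFS order (as given): [6, 8, 8, 2, 2]
Waiting times:
  Job 1: wait = 0
  Job 2: wait = 6
  Job 3: wait = 14
  Job 4: wait = 22
  Job 5: wait = 24
Sum of waiting times = 66
Average waiting time = 66/5 = 13.2

13.2


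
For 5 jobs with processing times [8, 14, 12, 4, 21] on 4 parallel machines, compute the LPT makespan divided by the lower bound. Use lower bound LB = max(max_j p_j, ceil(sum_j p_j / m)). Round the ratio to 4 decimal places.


LPT order: [21, 14, 12, 8, 4]
Machine loads after assignment: [21, 14, 12, 12]
LPT makespan = 21
Lower bound = max(max_job, ceil(total/4)) = max(21, 15) = 21
Ratio = 21 / 21 = 1.0

1.0


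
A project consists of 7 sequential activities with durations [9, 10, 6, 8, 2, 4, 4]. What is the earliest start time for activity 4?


Activity 4 starts after activities 1 through 3 complete.
Predecessor durations: [9, 10, 6]
ES = 9 + 10 + 6 = 25

25


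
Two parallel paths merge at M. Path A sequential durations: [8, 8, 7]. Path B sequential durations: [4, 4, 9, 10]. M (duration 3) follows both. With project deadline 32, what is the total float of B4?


Forward pass: ES(B4) = sum of predecessors on chain B = 17
EF = ES + duration = 17 + 10 = 27
Backward pass: LF(M) = deadline = 32; LS(M) = 32 - 3 = 29
LF(B4) = LS(M) - sum(successors on chain B) = 29 - 0 = 29
LS = LF - duration = 29 - 10 = 19
Total float = LS - ES = 19 - 17 = 2

2


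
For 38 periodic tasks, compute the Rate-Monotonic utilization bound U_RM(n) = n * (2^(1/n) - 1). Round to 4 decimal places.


Compute 2^(1/38) = 1.0184080933
Subtract 1: 1.0184080933 - 1 = 0.0184080933
Multiply by n: 38 * 0.0184080933 = 0.6995075454
Round to 4 dp: 0.6995

0.6995


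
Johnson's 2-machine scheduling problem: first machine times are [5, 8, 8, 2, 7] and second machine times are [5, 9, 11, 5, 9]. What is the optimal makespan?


Apply Johnson's rule:
  Group 1 (a <= b): [(4, 2, 5), (1, 5, 5), (5, 7, 9), (2, 8, 9), (3, 8, 11)]
  Group 2 (a > b): []
Optimal job order: [4, 1, 5, 2, 3]
Schedule:
  Job 4: M1 done at 2, M2 done at 7
  Job 1: M1 done at 7, M2 done at 12
  Job 5: M1 done at 14, M2 done at 23
  Job 2: M1 done at 22, M2 done at 32
  Job 3: M1 done at 30, M2 done at 43
Makespan = 43

43


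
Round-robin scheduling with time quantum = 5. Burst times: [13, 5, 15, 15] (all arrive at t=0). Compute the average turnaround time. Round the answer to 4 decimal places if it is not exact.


Time quantum = 5
Execution trace:
  J1 runs 5 units, time = 5
  J2 runs 5 units, time = 10
  J3 runs 5 units, time = 15
  J4 runs 5 units, time = 20
  J1 runs 5 units, time = 25
  J3 runs 5 units, time = 30
  J4 runs 5 units, time = 35
  J1 runs 3 units, time = 38
  J3 runs 5 units, time = 43
  J4 runs 5 units, time = 48
Finish times: [38, 10, 43, 48]
Average turnaround = 139/4 = 34.75

34.75


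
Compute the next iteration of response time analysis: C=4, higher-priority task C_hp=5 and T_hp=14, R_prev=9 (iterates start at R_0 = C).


R_next = C + ceil(R_prev / T_hp) * C_hp
ceil(9 / 14) = ceil(0.6429) = 1
Interference = 1 * 5 = 5
R_next = 4 + 5 = 9
R_next = R_prev, so the iteration has converged (response time = 9).

9


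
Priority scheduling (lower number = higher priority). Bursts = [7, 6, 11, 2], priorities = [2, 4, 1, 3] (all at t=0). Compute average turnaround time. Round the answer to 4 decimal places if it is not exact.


Sort by priority (ascending = highest first):
Order: [(1, 11), (2, 7), (3, 2), (4, 6)]
Completion times:
  Priority 1, burst=11, C=11
  Priority 2, burst=7, C=18
  Priority 3, burst=2, C=20
  Priority 4, burst=6, C=26
Average turnaround = 75/4 = 18.75

18.75


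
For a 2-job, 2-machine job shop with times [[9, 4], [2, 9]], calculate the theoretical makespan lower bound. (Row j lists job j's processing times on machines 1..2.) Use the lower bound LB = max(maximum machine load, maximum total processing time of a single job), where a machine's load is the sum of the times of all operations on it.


Machine loads:
  Machine 1: 9 + 2 = 11
  Machine 2: 4 + 9 = 13
Max machine load = 13
Job totals:
  Job 1: 13
  Job 2: 11
Max job total = 13
Lower bound = max(13, 13) = 13

13


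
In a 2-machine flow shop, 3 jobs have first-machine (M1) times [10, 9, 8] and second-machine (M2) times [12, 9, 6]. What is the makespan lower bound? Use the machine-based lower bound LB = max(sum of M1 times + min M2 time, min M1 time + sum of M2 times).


LB1 = sum(M1 times) + min(M2 times) = 27 + 6 = 33
LB2 = min(M1 times) + sum(M2 times) = 8 + 27 = 35
Lower bound = max(LB1, LB2) = max(33, 35) = 35

35


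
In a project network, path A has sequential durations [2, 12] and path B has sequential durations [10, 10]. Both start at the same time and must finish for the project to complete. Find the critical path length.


Path A total = 2 + 12 = 14
Path B total = 10 + 10 = 20
Critical path = longest path = max(14, 20) = 20

20


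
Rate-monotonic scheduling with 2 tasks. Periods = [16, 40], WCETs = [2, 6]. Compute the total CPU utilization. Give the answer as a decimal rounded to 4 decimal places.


Compute individual utilizations (exact fractions):
  Task 1: C/T = 2/16 = 1/8 (approx. 0.125)
  Task 2: C/T = 6/40 = 3/20 (approx. 0.15)
Total utilization U = 1/8 + 3/20 = 11/40
Rounded to 4 decimal places: U = 0.2750
RM (Liu & Layland) bound for 2 tasks = 0.828427; compare with U = 11/40 (approx. 0.275000)
U <= bound, so schedulable by RM sufficient condition.

0.2750


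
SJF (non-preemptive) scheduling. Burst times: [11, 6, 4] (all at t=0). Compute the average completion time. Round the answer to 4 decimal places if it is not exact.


SJF order (ascending): [4, 6, 11]
Completion times:
  Job 1: burst=4, C=4
  Job 2: burst=6, C=10
  Job 3: burst=11, C=21
Average completion = 35/3 = 11.6667

11.6667


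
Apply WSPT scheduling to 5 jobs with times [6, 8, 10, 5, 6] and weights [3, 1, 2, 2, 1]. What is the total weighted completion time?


Compute p/w ratios and sort ascending (WSPT): [(6, 3), (5, 2), (10, 2), (6, 1), (8, 1)]
Compute weighted completion times:
  Job (p=6,w=3): C=6, w*C=3*6=18
  Job (p=5,w=2): C=11, w*C=2*11=22
  Job (p=10,w=2): C=21, w*C=2*21=42
  Job (p=6,w=1): C=27, w*C=1*27=27
  Job (p=8,w=1): C=35, w*C=1*35=35
Total weighted completion time = 144

144


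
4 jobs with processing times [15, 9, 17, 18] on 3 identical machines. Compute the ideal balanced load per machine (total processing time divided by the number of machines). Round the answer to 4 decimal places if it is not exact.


Total processing time = 15 + 9 + 17 + 18 = 59
Number of machines = 3
Ideal balanced load = 59 / 3 = 19.6667

19.6667


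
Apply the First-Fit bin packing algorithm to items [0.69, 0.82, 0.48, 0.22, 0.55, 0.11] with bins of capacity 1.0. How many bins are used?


Place items sequentially using First-Fit:
  Item 0.69 -> new Bin 1
  Item 0.82 -> new Bin 2
  Item 0.48 -> new Bin 3
  Item 0.22 -> Bin 1 (now 0.91)
  Item 0.55 -> new Bin 4
  Item 0.11 -> Bin 2 (now 0.93)
Total bins used = 4

4


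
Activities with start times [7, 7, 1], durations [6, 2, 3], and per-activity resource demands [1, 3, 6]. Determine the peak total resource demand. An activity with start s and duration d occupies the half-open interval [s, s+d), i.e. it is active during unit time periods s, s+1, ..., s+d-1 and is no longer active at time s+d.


Each activity i is active on [start_i, start_i + duration_i).
Compute total resource usage per time slot:
  t=0: active resources = [], total = 0
  t=1: active resources = [6], total = 6
  t=2: active resources = [6], total = 6
  t=3: active resources = [6], total = 6
  t=4: active resources = [], total = 0
  t=5: active resources = [], total = 0
  t=6: active resources = [], total = 0
  t=7: active resources = [1, 3], total = 4
  t=8: active resources = [1, 3], total = 4
  t=9: active resources = [1], total = 1
  t=10: active resources = [1], total = 1
  t=11: active resources = [1], total = 1
  t=12: active resources = [1], total = 1
Peak resource demand = 6

6


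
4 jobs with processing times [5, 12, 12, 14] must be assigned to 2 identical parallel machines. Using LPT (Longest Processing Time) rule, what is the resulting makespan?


Sort jobs in decreasing order (LPT): [14, 12, 12, 5]
Assign each job to the least loaded machine:
  Machine 1: jobs [14, 5], load = 19
  Machine 2: jobs [12, 12], load = 24
Makespan = max load = 24

24


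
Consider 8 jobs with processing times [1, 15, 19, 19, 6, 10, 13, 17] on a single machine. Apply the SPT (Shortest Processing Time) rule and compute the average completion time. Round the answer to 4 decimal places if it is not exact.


Sort jobs by processing time (SPT order): [1, 6, 10, 13, 15, 17, 19, 19]
Compute completion times sequentially:
  Job 1: processing = 1, completes at 1
  Job 2: processing = 6, completes at 7
  Job 3: processing = 10, completes at 17
  Job 4: processing = 13, completes at 30
  Job 5: processing = 15, completes at 45
  Job 6: processing = 17, completes at 62
  Job 7: processing = 19, completes at 81
  Job 8: processing = 19, completes at 100
Sum of completion times = 343
Average completion time = 343/8 = 42.875

42.875


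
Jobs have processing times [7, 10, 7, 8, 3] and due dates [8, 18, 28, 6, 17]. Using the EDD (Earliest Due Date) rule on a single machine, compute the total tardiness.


Sort by due date (EDD order): [(8, 6), (7, 8), (3, 17), (10, 18), (7, 28)]
Compute completion times and tardiness:
  Job 1: p=8, d=6, C=8, tardiness=max(0,8-6)=2
  Job 2: p=7, d=8, C=15, tardiness=max(0,15-8)=7
  Job 3: p=3, d=17, C=18, tardiness=max(0,18-17)=1
  Job 4: p=10, d=18, C=28, tardiness=max(0,28-18)=10
  Job 5: p=7, d=28, C=35, tardiness=max(0,35-28)=7
Total tardiness = 27

27


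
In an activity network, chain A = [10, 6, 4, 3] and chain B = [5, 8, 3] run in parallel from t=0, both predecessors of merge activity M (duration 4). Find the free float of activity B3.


ES(B3) = sum of predecessors on chain B = 13
EF(B3) = ES + duration = 13 + 3 = 16
Successor of B3 is M. ES(M) = max(sum(A), sum(B)) = max(23, 16) = 23
Free float = ES(successor) - EF(current) = 23 - 16 = 7

7


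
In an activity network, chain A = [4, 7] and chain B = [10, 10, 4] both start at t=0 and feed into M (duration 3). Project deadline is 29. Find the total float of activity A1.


Forward pass: ES(A1) = sum of predecessors on chain A = 0
EF = ES + duration = 0 + 4 = 4
Backward pass: LF(M) = deadline = 29; LS(M) = 29 - 3 = 26
LF(A1) = LS(M) - sum(successors on chain A) = 26 - 7 = 19
LS = LF - duration = 19 - 4 = 15
Total float = LS - ES = 15 - 0 = 15

15


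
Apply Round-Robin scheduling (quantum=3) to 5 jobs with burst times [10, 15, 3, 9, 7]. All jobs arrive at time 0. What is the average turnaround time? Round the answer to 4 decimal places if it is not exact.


Time quantum = 3
Execution trace:
  J1 runs 3 units, time = 3
  J2 runs 3 units, time = 6
  J3 runs 3 units, time = 9
  J4 runs 3 units, time = 12
  J5 runs 3 units, time = 15
  J1 runs 3 units, time = 18
  J2 runs 3 units, time = 21
  J4 runs 3 units, time = 24
  J5 runs 3 units, time = 27
  J1 runs 3 units, time = 30
  J2 runs 3 units, time = 33
  J4 runs 3 units, time = 36
  J5 runs 1 units, time = 37
  J1 runs 1 units, time = 38
  J2 runs 3 units, time = 41
  J2 runs 3 units, time = 44
Finish times: [38, 44, 9, 36, 37]
Average turnaround = 164/5 = 32.8

32.8


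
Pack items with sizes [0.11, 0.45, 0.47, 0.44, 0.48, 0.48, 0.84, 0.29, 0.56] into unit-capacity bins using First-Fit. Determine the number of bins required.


Place items sequentially using First-Fit:
  Item 0.11 -> new Bin 1
  Item 0.45 -> Bin 1 (now 0.56)
  Item 0.47 -> new Bin 2
  Item 0.44 -> Bin 1 (now 1.0)
  Item 0.48 -> Bin 2 (now 0.95)
  Item 0.48 -> new Bin 3
  Item 0.84 -> new Bin 4
  Item 0.29 -> Bin 3 (now 0.77)
  Item 0.56 -> new Bin 5
Total bins used = 5

5


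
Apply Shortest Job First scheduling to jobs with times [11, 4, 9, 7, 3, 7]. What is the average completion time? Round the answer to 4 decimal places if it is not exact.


SJF order (ascending): [3, 4, 7, 7, 9, 11]
Completion times:
  Job 1: burst=3, C=3
  Job 2: burst=4, C=7
  Job 3: burst=7, C=14
  Job 4: burst=7, C=21
  Job 5: burst=9, C=30
  Job 6: burst=11, C=41
Average completion = 116/6 = 19.3333

19.3333


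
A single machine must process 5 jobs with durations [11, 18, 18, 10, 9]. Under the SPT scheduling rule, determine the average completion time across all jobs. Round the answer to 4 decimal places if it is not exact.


Sort jobs by processing time (SPT order): [9, 10, 11, 18, 18]
Compute completion times sequentially:
  Job 1: processing = 9, completes at 9
  Job 2: processing = 10, completes at 19
  Job 3: processing = 11, completes at 30
  Job 4: processing = 18, completes at 48
  Job 5: processing = 18, completes at 66
Sum of completion times = 172
Average completion time = 172/5 = 34.4

34.4


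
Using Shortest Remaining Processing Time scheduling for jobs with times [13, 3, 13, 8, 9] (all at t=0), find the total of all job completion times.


Since all jobs arrive at t=0, SRPT equals SPT ordering.
SPT order: [3, 8, 9, 13, 13]
Completion times:
  Job 1: p=3, C=3
  Job 2: p=8, C=11
  Job 3: p=9, C=20
  Job 4: p=13, C=33
  Job 5: p=13, C=46
Total completion time = 3 + 11 + 20 + 33 + 46 = 113

113


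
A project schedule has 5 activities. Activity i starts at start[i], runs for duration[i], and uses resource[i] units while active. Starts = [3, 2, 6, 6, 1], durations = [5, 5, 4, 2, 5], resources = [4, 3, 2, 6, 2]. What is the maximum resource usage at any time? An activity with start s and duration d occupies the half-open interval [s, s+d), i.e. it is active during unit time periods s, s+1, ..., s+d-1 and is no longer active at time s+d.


Each activity i is active on [start_i, start_i + duration_i).
Compute total resource usage per time slot:
  t=0: active resources = [], total = 0
  t=1: active resources = [2], total = 2
  t=2: active resources = [3, 2], total = 5
  t=3: active resources = [4, 3, 2], total = 9
  t=4: active resources = [4, 3, 2], total = 9
  t=5: active resources = [4, 3, 2], total = 9
  t=6: active resources = [4, 3, 2, 6], total = 15
  t=7: active resources = [4, 2, 6], total = 12
  t=8: active resources = [2], total = 2
  t=9: active resources = [2], total = 2
Peak resource demand = 15

15


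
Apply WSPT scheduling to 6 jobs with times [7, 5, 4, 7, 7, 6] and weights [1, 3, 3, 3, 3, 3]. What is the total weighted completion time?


Compute p/w ratios and sort ascending (WSPT): [(4, 3), (5, 3), (6, 3), (7, 3), (7, 3), (7, 1)]
Compute weighted completion times:
  Job (p=4,w=3): C=4, w*C=3*4=12
  Job (p=5,w=3): C=9, w*C=3*9=27
  Job (p=6,w=3): C=15, w*C=3*15=45
  Job (p=7,w=3): C=22, w*C=3*22=66
  Job (p=7,w=3): C=29, w*C=3*29=87
  Job (p=7,w=1): C=36, w*C=1*36=36
Total weighted completion time = 273

273


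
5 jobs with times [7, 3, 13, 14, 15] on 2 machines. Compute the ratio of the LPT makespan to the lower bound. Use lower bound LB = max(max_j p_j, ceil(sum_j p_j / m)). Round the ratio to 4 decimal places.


LPT order: [15, 14, 13, 7, 3]
Machine loads after assignment: [25, 27]
LPT makespan = 27
Lower bound = max(max_job, ceil(total/2)) = max(15, 26) = 26
Ratio = 27 / 26 = 1.0385

1.0385


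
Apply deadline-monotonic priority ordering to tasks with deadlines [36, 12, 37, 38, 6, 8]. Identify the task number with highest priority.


Sort tasks by relative deadline (ascending):
  Task 5: deadline = 6
  Task 6: deadline = 8
  Task 2: deadline = 12
  Task 1: deadline = 36
  Task 3: deadline = 37
  Task 4: deadline = 38
Priority order (highest first): [5, 6, 2, 1, 3, 4]
Highest priority task = 5

5


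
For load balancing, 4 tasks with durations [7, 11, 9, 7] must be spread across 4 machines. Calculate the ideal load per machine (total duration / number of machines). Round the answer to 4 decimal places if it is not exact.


Total processing time = 7 + 11 + 9 + 7 = 34
Number of machines = 4
Ideal balanced load = 34 / 4 = 8.5

8.5


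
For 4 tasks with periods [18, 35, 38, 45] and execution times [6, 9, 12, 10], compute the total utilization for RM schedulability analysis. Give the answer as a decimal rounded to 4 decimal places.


Compute individual utilizations (exact fractions):
  Task 1: C/T = 6/18 = 1/3 (approx. 0.3333)
  Task 2: C/T = 9/35 (approx. 0.2571)
  Task 3: C/T = 12/38 = 6/19 (approx. 0.3158)
  Task 4: C/T = 10/45 = 2/9 (approx. 0.2222)
Total utilization U = 1/3 + 9/35 + 6/19 + 2/9 = 6754/5985
Rounded to 4 decimal places: U = 1.1285
RM (Liu & Layland) bound for 4 tasks = 0.756828; compare with U = 6754/5985 (approx. 1.128488)
U > 1, so the task set is not schedulable (processor overloaded).

1.1285


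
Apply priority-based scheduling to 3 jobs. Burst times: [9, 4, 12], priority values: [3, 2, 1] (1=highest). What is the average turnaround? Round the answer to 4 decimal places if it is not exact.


Sort by priority (ascending = highest first):
Order: [(1, 12), (2, 4), (3, 9)]
Completion times:
  Priority 1, burst=12, C=12
  Priority 2, burst=4, C=16
  Priority 3, burst=9, C=25
Average turnaround = 53/3 = 17.6667

17.6667


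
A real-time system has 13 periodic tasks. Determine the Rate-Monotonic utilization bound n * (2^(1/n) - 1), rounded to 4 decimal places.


Compute 2^(1/13) = 1.0547660765
Subtract 1: 1.0547660765 - 1 = 0.0547660765
Multiply by n: 13 * 0.0547660765 = 0.7119589945
Round to 4 dp: 0.7120

0.7120


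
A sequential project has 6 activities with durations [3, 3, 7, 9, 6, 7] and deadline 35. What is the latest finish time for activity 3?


LF(activity 3) = deadline - sum of successor durations
Successors: activities 4 through 6 with durations [9, 6, 7]
Sum of successor durations = 22
LF = 35 - 22 = 13

13


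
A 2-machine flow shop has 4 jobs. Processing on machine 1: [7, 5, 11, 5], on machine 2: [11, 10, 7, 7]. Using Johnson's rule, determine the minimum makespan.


Apply Johnson's rule:
  Group 1 (a <= b): [(2, 5, 10), (4, 5, 7), (1, 7, 11)]
  Group 2 (a > b): [(3, 11, 7)]
Optimal job order: [2, 4, 1, 3]
Schedule:
  Job 2: M1 done at 5, M2 done at 15
  Job 4: M1 done at 10, M2 done at 22
  Job 1: M1 done at 17, M2 done at 33
  Job 3: M1 done at 28, M2 done at 40
Makespan = 40

40


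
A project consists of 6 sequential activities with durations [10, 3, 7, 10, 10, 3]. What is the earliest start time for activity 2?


Activity 2 starts after activities 1 through 1 complete.
Predecessor durations: [10]
ES = 10 = 10

10


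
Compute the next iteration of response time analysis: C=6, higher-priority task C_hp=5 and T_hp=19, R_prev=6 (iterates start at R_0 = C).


R_next = C + ceil(R_prev / T_hp) * C_hp
ceil(6 / 19) = ceil(0.3158) = 1
Interference = 1 * 5 = 5
R_next = 6 + 5 = 11

11


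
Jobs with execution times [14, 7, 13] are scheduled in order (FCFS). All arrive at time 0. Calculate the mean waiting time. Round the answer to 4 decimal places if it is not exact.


FCFS order (as given): [14, 7, 13]
Waiting times:
  Job 1: wait = 0
  Job 2: wait = 14
  Job 3: wait = 21
Sum of waiting times = 35
Average waiting time = 35/3 = 11.6667

11.6667


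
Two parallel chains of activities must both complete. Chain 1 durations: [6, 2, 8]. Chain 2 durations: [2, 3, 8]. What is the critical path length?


Path A total = 6 + 2 + 8 = 16
Path B total = 2 + 3 + 8 = 13
Critical path = longest path = max(16, 13) = 16

16


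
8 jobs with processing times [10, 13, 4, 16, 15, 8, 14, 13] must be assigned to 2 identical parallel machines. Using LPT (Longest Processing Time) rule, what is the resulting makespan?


Sort jobs in decreasing order (LPT): [16, 15, 14, 13, 13, 10, 8, 4]
Assign each job to the least loaded machine:
  Machine 1: jobs [16, 13, 13, 4], load = 46
  Machine 2: jobs [15, 14, 10, 8], load = 47
Makespan = max load = 47

47


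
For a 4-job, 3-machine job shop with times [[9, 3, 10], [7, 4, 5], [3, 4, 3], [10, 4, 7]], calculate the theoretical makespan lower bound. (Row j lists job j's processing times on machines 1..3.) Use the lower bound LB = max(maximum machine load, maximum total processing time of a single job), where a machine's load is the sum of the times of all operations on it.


Machine loads:
  Machine 1: 9 + 7 + 3 + 10 = 29
  Machine 2: 3 + 4 + 4 + 4 = 15
  Machine 3: 10 + 5 + 3 + 7 = 25
Max machine load = 29
Job totals:
  Job 1: 22
  Job 2: 16
  Job 3: 10
  Job 4: 21
Max job total = 22
Lower bound = max(29, 22) = 29

29


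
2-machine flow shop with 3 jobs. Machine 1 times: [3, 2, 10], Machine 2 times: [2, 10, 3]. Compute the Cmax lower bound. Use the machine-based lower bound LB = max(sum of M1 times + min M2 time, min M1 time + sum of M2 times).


LB1 = sum(M1 times) + min(M2 times) = 15 + 2 = 17
LB2 = min(M1 times) + sum(M2 times) = 2 + 15 = 17
Lower bound = max(LB1, LB2) = max(17, 17) = 17

17


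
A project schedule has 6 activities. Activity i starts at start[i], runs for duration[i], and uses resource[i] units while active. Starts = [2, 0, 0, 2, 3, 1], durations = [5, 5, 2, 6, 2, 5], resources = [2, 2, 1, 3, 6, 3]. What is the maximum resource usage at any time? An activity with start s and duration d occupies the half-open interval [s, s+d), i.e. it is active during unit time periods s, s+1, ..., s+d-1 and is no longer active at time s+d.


Each activity i is active on [start_i, start_i + duration_i).
Compute total resource usage per time slot:
  t=0: active resources = [2, 1], total = 3
  t=1: active resources = [2, 1, 3], total = 6
  t=2: active resources = [2, 2, 3, 3], total = 10
  t=3: active resources = [2, 2, 3, 6, 3], total = 16
  t=4: active resources = [2, 2, 3, 6, 3], total = 16
  t=5: active resources = [2, 3, 3], total = 8
  t=6: active resources = [2, 3], total = 5
  t=7: active resources = [3], total = 3
Peak resource demand = 16

16


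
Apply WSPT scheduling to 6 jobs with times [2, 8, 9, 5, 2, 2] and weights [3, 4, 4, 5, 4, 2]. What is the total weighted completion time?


Compute p/w ratios and sort ascending (WSPT): [(2, 4), (2, 3), (5, 5), (2, 2), (8, 4), (9, 4)]
Compute weighted completion times:
  Job (p=2,w=4): C=2, w*C=4*2=8
  Job (p=2,w=3): C=4, w*C=3*4=12
  Job (p=5,w=5): C=9, w*C=5*9=45
  Job (p=2,w=2): C=11, w*C=2*11=22
  Job (p=8,w=4): C=19, w*C=4*19=76
  Job (p=9,w=4): C=28, w*C=4*28=112
Total weighted completion time = 275

275


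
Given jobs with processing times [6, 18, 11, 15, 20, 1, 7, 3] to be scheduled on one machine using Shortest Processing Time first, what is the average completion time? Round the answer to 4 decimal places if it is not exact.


Sort jobs by processing time (SPT order): [1, 3, 6, 7, 11, 15, 18, 20]
Compute completion times sequentially:
  Job 1: processing = 1, completes at 1
  Job 2: processing = 3, completes at 4
  Job 3: processing = 6, completes at 10
  Job 4: processing = 7, completes at 17
  Job 5: processing = 11, completes at 28
  Job 6: processing = 15, completes at 43
  Job 7: processing = 18, completes at 61
  Job 8: processing = 20, completes at 81
Sum of completion times = 245
Average completion time = 245/8 = 30.625

30.625


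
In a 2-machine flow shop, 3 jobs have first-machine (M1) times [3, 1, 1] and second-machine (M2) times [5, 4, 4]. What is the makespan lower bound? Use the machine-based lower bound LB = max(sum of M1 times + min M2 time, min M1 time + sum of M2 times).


LB1 = sum(M1 times) + min(M2 times) = 5 + 4 = 9
LB2 = min(M1 times) + sum(M2 times) = 1 + 13 = 14
Lower bound = max(LB1, LB2) = max(9, 14) = 14

14


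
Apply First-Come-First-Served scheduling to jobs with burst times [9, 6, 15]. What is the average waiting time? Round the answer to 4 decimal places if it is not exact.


FCFS order (as given): [9, 6, 15]
Waiting times:
  Job 1: wait = 0
  Job 2: wait = 9
  Job 3: wait = 15
Sum of waiting times = 24
Average waiting time = 24/3 = 8.0

8.0


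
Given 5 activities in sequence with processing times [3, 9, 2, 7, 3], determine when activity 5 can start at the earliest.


Activity 5 starts after activities 1 through 4 complete.
Predecessor durations: [3, 9, 2, 7]
ES = 3 + 9 + 2 + 7 = 21

21


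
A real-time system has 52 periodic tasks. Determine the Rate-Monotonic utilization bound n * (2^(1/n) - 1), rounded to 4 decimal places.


Compute 2^(1/52) = 1.0134189907
Subtract 1: 1.0134189907 - 1 = 0.0134189907
Multiply by n: 52 * 0.0134189907 = 0.6977875164
Round to 4 dp: 0.6978

0.6978


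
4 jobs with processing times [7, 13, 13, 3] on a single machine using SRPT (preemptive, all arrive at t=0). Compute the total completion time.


Since all jobs arrive at t=0, SRPT equals SPT ordering.
SPT order: [3, 7, 13, 13]
Completion times:
  Job 1: p=3, C=3
  Job 2: p=7, C=10
  Job 3: p=13, C=23
  Job 4: p=13, C=36
Total completion time = 3 + 10 + 23 + 36 = 72

72


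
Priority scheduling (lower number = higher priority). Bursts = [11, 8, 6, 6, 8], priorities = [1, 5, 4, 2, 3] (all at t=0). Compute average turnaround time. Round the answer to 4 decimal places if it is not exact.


Sort by priority (ascending = highest first):
Order: [(1, 11), (2, 6), (3, 8), (4, 6), (5, 8)]
Completion times:
  Priority 1, burst=11, C=11
  Priority 2, burst=6, C=17
  Priority 3, burst=8, C=25
  Priority 4, burst=6, C=31
  Priority 5, burst=8, C=39
Average turnaround = 123/5 = 24.6

24.6


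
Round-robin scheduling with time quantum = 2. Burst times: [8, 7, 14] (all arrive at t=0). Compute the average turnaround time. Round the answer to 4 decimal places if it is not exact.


Time quantum = 2
Execution trace:
  J1 runs 2 units, time = 2
  J2 runs 2 units, time = 4
  J3 runs 2 units, time = 6
  J1 runs 2 units, time = 8
  J2 runs 2 units, time = 10
  J3 runs 2 units, time = 12
  J1 runs 2 units, time = 14
  J2 runs 2 units, time = 16
  J3 runs 2 units, time = 18
  J1 runs 2 units, time = 20
  J2 runs 1 units, time = 21
  J3 runs 2 units, time = 23
  J3 runs 2 units, time = 25
  J3 runs 2 units, time = 27
  J3 runs 2 units, time = 29
Finish times: [20, 21, 29]
Average turnaround = 70/3 = 23.3333

23.3333


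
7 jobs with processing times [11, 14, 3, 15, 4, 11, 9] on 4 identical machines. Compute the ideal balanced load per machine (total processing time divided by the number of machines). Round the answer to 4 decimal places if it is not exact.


Total processing time = 11 + 14 + 3 + 15 + 4 + 11 + 9 = 67
Number of machines = 4
Ideal balanced load = 67 / 4 = 16.75

16.75


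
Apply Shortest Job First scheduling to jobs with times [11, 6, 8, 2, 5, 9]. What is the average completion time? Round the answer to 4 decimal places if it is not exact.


SJF order (ascending): [2, 5, 6, 8, 9, 11]
Completion times:
  Job 1: burst=2, C=2
  Job 2: burst=5, C=7
  Job 3: burst=6, C=13
  Job 4: burst=8, C=21
  Job 5: burst=9, C=30
  Job 6: burst=11, C=41
Average completion = 114/6 = 19.0

19.0


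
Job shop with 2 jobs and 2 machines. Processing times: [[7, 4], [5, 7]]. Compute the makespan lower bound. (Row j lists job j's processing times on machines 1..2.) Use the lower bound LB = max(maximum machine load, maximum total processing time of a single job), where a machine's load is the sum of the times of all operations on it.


Machine loads:
  Machine 1: 7 + 5 = 12
  Machine 2: 4 + 7 = 11
Max machine load = 12
Job totals:
  Job 1: 11
  Job 2: 12
Max job total = 12
Lower bound = max(12, 12) = 12

12
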